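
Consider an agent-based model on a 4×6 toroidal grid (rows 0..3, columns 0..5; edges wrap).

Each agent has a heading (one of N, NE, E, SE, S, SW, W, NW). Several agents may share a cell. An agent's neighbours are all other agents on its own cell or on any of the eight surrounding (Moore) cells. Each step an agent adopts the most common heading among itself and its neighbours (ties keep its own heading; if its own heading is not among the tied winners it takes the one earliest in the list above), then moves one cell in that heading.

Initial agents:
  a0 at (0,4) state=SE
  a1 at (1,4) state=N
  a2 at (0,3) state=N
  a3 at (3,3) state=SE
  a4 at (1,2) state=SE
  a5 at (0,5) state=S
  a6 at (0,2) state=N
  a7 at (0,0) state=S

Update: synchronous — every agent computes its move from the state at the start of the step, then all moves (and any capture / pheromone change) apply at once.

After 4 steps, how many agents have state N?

4

t=1: a0@(1,5):SE a1@(0,4):N a2@(3,3):N a3@(0,4):SE a4@(0,2):N a5@(1,5):S a6@(3,2):N a7@(1,0):S
t=2: a0@(2,0):SE a1@(3,4):N a2@(2,3):N a3@(1,5):SE a4@(3,2):N a5@(2,5):S a6@(2,2):N a7@(2,0):S
t=3: a0@(3,1):SE a1@(2,4):N a2@(1,3):N a3@(2,0):SE a4@(2,2):N a5@(3,5):S a6@(1,2):N a7@(3,0):S
t=4: a0@(0,2):SE a1@(1,4):N a2@(0,3):N a3@(3,1):SE a4@(1,2):N a5@(0,5):S a6@(0,2):N a7@(0,0):S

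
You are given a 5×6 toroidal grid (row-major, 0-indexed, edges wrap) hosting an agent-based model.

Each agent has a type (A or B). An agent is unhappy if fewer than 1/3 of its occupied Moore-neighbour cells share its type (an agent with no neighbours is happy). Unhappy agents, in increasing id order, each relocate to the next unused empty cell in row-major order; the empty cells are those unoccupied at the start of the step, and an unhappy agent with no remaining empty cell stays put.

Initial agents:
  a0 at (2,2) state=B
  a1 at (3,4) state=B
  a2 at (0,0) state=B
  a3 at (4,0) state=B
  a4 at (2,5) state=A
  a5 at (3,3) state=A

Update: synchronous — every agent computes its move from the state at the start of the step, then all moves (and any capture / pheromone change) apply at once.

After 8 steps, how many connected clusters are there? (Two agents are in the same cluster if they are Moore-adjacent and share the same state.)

2

t=1: a0@(0,1):B a1@(0,2):B a2@(0,0):B a3@(4,0):B a4@(0,3):A a5@(0,4):A
t=2: (unchanged — steady state)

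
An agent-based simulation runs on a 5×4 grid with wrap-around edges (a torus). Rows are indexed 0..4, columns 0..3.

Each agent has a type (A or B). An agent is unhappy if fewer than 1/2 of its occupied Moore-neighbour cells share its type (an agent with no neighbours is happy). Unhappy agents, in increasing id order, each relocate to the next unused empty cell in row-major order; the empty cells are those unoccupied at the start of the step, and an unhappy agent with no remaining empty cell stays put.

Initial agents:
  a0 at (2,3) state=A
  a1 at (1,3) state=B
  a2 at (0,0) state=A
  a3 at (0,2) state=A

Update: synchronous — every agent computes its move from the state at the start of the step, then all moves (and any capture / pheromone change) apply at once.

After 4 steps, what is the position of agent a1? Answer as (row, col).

(0, 0)

t=1: a0@(0,1):A a1@(0,3):B a2@(1,0):A a3@(1,1):A
t=2: a0@(0,1):A a1@(0,0):B a2@(1,0):A a3@(1,1):A
t=3: a0@(0,1):A a1@(0,2):B a2@(1,0):A a3@(1,1):A
t=4: a0@(0,1):A a1@(0,0):B a2@(1,0):A a3@(1,1):A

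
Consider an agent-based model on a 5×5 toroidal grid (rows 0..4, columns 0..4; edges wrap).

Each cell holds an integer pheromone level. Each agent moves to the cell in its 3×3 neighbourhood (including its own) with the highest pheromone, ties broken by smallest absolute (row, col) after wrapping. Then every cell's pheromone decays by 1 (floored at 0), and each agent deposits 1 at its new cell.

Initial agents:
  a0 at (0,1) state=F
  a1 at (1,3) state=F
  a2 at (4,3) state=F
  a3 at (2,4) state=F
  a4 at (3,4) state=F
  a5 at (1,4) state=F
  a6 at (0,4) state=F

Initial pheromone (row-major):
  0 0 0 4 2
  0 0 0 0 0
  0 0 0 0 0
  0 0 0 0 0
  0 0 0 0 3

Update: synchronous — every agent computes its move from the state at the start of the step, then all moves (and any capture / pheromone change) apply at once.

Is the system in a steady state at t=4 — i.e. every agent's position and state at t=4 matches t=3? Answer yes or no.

t=1: a0@(0,0) a1@(0,3) a2@(0,3) a3@(1,0) a4@(4,4) a5@(0,3) a6@(0,3) | pheromone: 1 0 0 7 1 / 1 0 0 0 0 / 0 0 0 0 0 / 0 0 0 0 0 / 0 0 0 0 3
t=2: a0@(4,4) a1@(0,3) a2@(0,3) a3@(0,0) a4@(0,3) a5@(0,3) a6@(0,3) | pheromone: 1 0 0 11 0 / 0 0 0 0 0 / 0 0 0 0 0 / 0 0 0 0 0 / 0 0 0 0 3
t=3: a0@(0,3) a1@(0,3) a2@(0,3) a3@(4,4) a4@(0,3) a5@(0,3) a6@(0,3) | pheromone: 0 0 0 16 0 / 0 0 0 0 0 / 0 0 0 0 0 / 0 0 0 0 0 / 0 0 0 0 3
t=4: a0@(0,3) a1@(0,3) a2@(0,3) a3@(0,3) a4@(0,3) a5@(0,3) a6@(0,3) | pheromone: 0 0 0 22 0 / 0 0 0 0 0 / 0 0 0 0 0 / 0 0 0 0 0 / 0 0 0 0 2

no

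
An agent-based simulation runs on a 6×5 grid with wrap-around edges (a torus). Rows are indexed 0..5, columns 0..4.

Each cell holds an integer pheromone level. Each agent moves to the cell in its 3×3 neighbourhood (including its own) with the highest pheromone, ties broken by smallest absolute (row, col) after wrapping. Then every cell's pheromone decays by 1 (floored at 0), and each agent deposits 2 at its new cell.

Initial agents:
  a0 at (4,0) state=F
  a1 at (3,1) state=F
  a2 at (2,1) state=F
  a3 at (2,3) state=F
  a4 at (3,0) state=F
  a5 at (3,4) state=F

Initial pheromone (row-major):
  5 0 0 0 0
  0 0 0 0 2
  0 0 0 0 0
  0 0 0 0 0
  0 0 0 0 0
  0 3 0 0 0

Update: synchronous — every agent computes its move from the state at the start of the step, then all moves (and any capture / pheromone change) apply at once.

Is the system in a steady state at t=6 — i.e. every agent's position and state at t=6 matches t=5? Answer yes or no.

t=1: a0@(5,1) a1@(2,0) a2@(1,0) a3@(1,4) a4@(2,0) a5@(2,0) | pheromone: 4 0 0 0 0 / 2 0 0 0 3 / 6 0 0 0 0 / 0 0 0 0 0 / 0 0 0 0 0 / 0 4 0 0 0
t=2: a0@(0,0) a1@(2,0) a2@(2,0) a3@(2,0) a4@(2,0) a5@(2,0) | pheromone: 5 0 0 0 0 / 1 0 0 0 2 / 15 0 0 0 0 / 0 0 0 0 0 / 0 0 0 0 0 / 0 3 0 0 0
t=3: a0@(0,0) a1@(2,0) a2@(2,0) a3@(2,0) a4@(2,0) a5@(2,0) | pheromone: 6 0 0 0 0 / 0 0 0 0 1 / 24 0 0 0 0 / 0 0 0 0 0 / 0 0 0 0 0 / 0 2 0 0 0
t=4: a0@(0,0) a1@(2,0) a2@(2,0) a3@(2,0) a4@(2,0) a5@(2,0) | pheromone: 7 0 0 0 0 / 0 0 0 0 0 / 33 0 0 0 0 / 0 0 0 0 0 / 0 0 0 0 0 / 0 1 0 0 0
t=5: a0@(0,0) a1@(2,0) a2@(2,0) a3@(2,0) a4@(2,0) a5@(2,0) | pheromone: 8 0 0 0 0 / 0 0 0 0 0 / 42 0 0 0 0 / 0 0 0 0 0 / 0 0 0 0 0 / 0 0 0 0 0
t=6: a0@(0,0) a1@(2,0) a2@(2,0) a3@(2,0) a4@(2,0) a5@(2,0) | pheromone: 9 0 0 0 0 / 0 0 0 0 0 / 51 0 0 0 0 / 0 0 0 0 0 / 0 0 0 0 0 / 0 0 0 0 0

yes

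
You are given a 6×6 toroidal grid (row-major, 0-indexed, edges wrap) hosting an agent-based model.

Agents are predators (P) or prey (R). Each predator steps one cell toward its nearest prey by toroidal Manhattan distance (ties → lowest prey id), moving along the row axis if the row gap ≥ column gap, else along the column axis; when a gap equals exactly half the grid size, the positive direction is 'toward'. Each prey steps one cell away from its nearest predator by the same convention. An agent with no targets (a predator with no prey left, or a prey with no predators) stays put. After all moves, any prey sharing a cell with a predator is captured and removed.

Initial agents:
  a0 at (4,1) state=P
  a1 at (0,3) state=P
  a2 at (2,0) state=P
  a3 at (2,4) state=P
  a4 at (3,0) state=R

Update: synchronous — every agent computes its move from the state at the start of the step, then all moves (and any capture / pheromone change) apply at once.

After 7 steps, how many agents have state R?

1

t=1: a0@(3,1):P a1@(1,3):P a2@(3,0):P a3@(2,5):P a4@(4,0):R
t=2: a0@(4,1):P a1@(2,3):P a2@(4,0):P a3@(3,5):P a4@(5,0):R
t=3: a0@(5,1):P a1@(3,3):P a2@(5,0):P a3@(4,5):P a4@(0,0):R
t=4: a0@(0,1):P a1@(4,3):P a2@(0,0):P a3@(5,5):P a4@(1,0):R
t=5: a0@(1,1):P a1@(5,3):P a2@(1,0):P a3@(0,5):P a4@(2,0):R
t=6: a0@(2,1):P a1@(0,3):P a2@(2,0):P a3@(1,5):P a4@(3,0):R
t=7: a0@(3,1):P a1@(1,3):P a2@(3,0):P a3@(2,5):P a4@(4,0):R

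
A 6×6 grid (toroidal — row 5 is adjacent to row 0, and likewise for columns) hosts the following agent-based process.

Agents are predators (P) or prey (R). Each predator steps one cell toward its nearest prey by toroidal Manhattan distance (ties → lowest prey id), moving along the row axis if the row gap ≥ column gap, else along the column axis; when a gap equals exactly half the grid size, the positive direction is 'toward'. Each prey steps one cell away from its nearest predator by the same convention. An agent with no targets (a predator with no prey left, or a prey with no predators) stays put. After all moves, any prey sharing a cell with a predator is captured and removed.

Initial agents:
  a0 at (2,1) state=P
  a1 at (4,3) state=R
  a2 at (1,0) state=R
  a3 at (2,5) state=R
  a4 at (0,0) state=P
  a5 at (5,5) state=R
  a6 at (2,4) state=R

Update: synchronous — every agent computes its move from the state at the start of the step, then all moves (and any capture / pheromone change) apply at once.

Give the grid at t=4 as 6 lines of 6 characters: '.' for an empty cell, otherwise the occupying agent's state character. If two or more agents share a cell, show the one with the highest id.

t=1: a0@(1,1):P a1@(5,3):R a2@(2,0):R a3@(2,4):R a4@(1,0):P a5@(4,5):R a6@(2,3):R
t=2: a0@(2,1):P a1@(4,3):R a2@(3,0):R a3@(2,3):R a4@(2,0):P a5@(3,5):R a6@(2,4):R
t=3: a0@(3,1):P a1@(5,3):R a2@(4,0):R a3@(2,4):R a4@(3,0):P a5@(4,5):R a6@(2,3):R
t=4: a0@(4,1):P a1@(0,3):R a2@(5,0):R a3@(2,3):R a4@(4,0):P a5@(5,5):R a6@(2,4):R

...R..
......
...RR.
......
PP....
R....R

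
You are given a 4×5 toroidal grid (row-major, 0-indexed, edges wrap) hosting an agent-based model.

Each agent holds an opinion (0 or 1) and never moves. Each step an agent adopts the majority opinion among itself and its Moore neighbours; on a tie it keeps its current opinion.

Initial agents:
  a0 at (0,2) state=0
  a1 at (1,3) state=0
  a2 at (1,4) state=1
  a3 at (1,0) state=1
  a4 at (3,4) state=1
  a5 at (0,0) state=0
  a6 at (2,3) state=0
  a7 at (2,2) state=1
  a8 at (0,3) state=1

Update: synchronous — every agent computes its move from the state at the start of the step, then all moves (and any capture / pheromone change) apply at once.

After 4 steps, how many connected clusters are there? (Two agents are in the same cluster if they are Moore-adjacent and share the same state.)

t=1: a0@(0,2):0 a1@(1,3):0 a2@(1,4):1 a3@(1,0):1 a4@(3,4):1 a5@(0,0):1 a6@(2,3):1 a7@(2,2):0 a8@(0,3):1
t=2: (unchanged — steady state)

2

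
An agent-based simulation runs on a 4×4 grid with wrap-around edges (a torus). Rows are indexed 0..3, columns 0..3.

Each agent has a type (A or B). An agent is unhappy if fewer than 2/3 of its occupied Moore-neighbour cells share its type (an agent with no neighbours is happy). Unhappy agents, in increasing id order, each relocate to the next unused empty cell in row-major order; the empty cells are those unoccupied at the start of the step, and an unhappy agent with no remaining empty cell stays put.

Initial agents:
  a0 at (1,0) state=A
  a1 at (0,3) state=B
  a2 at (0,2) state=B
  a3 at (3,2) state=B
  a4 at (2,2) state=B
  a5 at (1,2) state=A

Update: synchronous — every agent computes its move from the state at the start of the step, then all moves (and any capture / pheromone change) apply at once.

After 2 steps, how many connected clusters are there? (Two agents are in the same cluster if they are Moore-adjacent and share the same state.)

2

t=1: a0@(0,0):A a1@(0,1):B a2@(0,2):B a3@(3,2):B a4@(1,1):B a5@(1,3):A
t=2: a0@(0,3):A a1@(0,1):B a2@(0,2):B a3@(3,2):B a4@(1,1):B a5@(1,0):A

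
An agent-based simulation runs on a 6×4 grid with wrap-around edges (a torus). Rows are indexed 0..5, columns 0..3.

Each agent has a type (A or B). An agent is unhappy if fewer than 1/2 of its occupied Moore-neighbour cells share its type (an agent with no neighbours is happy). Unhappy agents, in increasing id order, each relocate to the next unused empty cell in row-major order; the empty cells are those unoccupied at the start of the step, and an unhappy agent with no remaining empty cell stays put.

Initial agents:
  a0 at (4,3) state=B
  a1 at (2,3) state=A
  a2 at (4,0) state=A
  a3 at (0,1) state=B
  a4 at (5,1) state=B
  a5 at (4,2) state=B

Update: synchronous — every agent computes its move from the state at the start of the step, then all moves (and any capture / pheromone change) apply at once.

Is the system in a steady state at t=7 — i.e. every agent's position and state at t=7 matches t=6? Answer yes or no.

no

t=1: a0@(4,3):B a1@(2,3):A a2@(0,0):A a3@(0,1):B a4@(5,1):B a5@(4,2):B
t=2: a0@(4,3):B a1@(2,3):A a2@(0,2):A a3@(0,1):B a4@(5,1):B a5@(4,2):B
t=3: a0@(4,3):B a1@(2,3):A a2@(0,0):A a3@(0,1):B a4@(5,1):B a5@(4,2):B
t=4: a0@(4,3):B a1@(2,3):A a2@(0,2):A a3@(0,1):B a4@(5,1):B a5@(4,2):B
t=5: a0@(4,3):B a1@(2,3):A a2@(0,0):A a3@(0,1):B a4@(5,1):B a5@(4,2):B
t=6: a0@(4,3):B a1@(2,3):A a2@(0,2):A a3@(0,1):B a4@(5,1):B a5@(4,2):B
t=7: a0@(4,3):B a1@(2,3):A a2@(0,0):A a3@(0,1):B a4@(5,1):B a5@(4,2):B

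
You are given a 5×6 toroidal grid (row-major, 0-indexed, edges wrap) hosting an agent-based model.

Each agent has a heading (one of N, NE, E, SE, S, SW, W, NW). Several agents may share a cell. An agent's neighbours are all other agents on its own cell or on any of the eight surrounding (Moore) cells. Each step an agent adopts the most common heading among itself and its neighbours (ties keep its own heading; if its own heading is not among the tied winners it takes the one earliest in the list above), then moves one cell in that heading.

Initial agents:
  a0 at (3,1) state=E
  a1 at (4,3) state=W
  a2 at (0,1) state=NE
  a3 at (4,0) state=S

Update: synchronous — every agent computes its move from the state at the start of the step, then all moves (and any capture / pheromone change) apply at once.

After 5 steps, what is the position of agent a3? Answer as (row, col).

t=1: a0@(3,2):E a1@(4,2):W a2@(4,2):NE a3@(0,0):S
t=2: a0@(3,3):E a1@(4,1):W a2@(3,3):NE a3@(1,0):S
t=3: a0@(3,4):E a1@(4,0):W a2@(2,4):NE a3@(2,0):S
t=4: a0@(3,5):E a1@(4,5):W a2@(1,5):NE a3@(3,0):S
t=5: a0@(3,0):E a1@(4,4):W a2@(0,0):NE a3@(4,0):S

(4, 0)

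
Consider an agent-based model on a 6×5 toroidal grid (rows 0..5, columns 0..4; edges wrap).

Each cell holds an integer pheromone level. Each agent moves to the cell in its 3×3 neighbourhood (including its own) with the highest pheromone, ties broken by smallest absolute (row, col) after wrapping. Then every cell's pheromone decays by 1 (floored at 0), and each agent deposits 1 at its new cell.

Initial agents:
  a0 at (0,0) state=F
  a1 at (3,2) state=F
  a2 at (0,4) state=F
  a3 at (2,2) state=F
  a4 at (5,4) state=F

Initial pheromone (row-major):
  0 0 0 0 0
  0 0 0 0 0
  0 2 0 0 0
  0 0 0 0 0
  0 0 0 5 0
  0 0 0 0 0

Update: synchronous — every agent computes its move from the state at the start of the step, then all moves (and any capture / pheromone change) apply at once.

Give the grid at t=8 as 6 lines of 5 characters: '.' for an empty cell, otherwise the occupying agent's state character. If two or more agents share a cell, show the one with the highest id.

F....
.....
.F...
.....
...F.
.....

t=1: a0@(0,0) a1@(4,3) a2@(0,0) a3@(2,1) a4@(4,3) | pheromone: 2 0 0 0 0 / 0 0 0 0 0 / 0 2 0 0 0 / 0 0 0 0 0 / 0 0 0 6 0 / 0 0 0 0 0
t=2: a0@(0,0) a1@(4,3) a2@(0,0) a3@(2,1) a4@(4,3) | pheromone: 3 0 0 0 0 / 0 0 0 0 0 / 0 2 0 0 0 / 0 0 0 0 0 / 0 0 0 7 0 / 0 0 0 0 0
t=3: a0@(0,0) a1@(4,3) a2@(0,0) a3@(2,1) a4@(4,3) | pheromone: 4 0 0 0 0 / 0 0 0 0 0 / 0 2 0 0 0 / 0 0 0 0 0 / 0 0 0 8 0 / 0 0 0 0 0
t=4: a0@(0,0) a1@(4,3) a2@(0,0) a3@(2,1) a4@(4,3) | pheromone: 5 0 0 0 0 / 0 0 0 0 0 / 0 2 0 0 0 / 0 0 0 0 0 / 0 0 0 9 0 / 0 0 0 0 0
t=5: a0@(0,0) a1@(4,3) a2@(0,0) a3@(2,1) a4@(4,3) | pheromone: 6 0 0 0 0 / 0 0 0 0 0 / 0 2 0 0 0 / 0 0 0 0 0 / 0 0 0 10 0 / 0 0 0 0 0
t=6: a0@(0,0) a1@(4,3) a2@(0,0) a3@(2,1) a4@(4,3) | pheromone: 7 0 0 0 0 / 0 0 0 0 0 / 0 2 0 0 0 / 0 0 0 0 0 / 0 0 0 11 0 / 0 0 0 0 0
t=7: a0@(0,0) a1@(4,3) a2@(0,0) a3@(2,1) a4@(4,3) | pheromone: 8 0 0 0 0 / 0 0 0 0 0 / 0 2 0 0 0 / 0 0 0 0 0 / 0 0 0 12 0 / 0 0 0 0 0
t=8: a0@(0,0) a1@(4,3) a2@(0,0) a3@(2,1) a4@(4,3) | pheromone: 9 0 0 0 0 / 0 0 0 0 0 / 0 2 0 0 0 / 0 0 0 0 0 / 0 0 0 13 0 / 0 0 0 0 0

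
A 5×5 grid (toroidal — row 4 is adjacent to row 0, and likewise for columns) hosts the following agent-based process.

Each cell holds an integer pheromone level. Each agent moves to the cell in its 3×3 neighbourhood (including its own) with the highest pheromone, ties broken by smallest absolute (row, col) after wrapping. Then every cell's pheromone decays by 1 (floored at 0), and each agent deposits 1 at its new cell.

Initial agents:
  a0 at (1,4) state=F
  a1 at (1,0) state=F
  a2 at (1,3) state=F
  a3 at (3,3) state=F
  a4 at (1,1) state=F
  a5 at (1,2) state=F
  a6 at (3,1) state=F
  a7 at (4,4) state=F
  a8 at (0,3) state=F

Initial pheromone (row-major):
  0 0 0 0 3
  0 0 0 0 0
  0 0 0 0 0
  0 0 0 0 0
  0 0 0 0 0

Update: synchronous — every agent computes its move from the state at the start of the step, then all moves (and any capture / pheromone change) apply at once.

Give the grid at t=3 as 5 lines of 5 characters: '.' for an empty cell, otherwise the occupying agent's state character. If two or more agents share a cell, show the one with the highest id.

....F
.....
F.F..
.....
.....

t=1: a0@(0,4) a1@(0,4) a2@(0,4) a3@(2,2) a4@(0,0) a5@(0,1) a6@(2,0) a7@(0,4) a8@(0,4) | pheromone: 1 1 0 0 7 / 0 0 0 0 0 / 1 0 1 0 0 / 0 0 0 0 0 / 0 0 0 0 0
t=2: a0@(0,4) a1@(0,4) a2@(0,4) a3@(2,2) a4@(0,4) a5@(0,0) a6@(2,0) a7@(0,4) a8@(0,4) | pheromone: 1 0 0 0 12 / 0 0 0 0 0 / 1 0 1 0 0 / 0 0 0 0 0 / 0 0 0 0 0
t=3: a0@(0,4) a1@(0,4) a2@(0,4) a3@(2,2) a4@(0,4) a5@(0,4) a6@(2,0) a7@(0,4) a8@(0,4) | pheromone: 0 0 0 0 18 / 0 0 0 0 0 / 1 0 1 0 0 / 0 0 0 0 0 / 0 0 0 0 0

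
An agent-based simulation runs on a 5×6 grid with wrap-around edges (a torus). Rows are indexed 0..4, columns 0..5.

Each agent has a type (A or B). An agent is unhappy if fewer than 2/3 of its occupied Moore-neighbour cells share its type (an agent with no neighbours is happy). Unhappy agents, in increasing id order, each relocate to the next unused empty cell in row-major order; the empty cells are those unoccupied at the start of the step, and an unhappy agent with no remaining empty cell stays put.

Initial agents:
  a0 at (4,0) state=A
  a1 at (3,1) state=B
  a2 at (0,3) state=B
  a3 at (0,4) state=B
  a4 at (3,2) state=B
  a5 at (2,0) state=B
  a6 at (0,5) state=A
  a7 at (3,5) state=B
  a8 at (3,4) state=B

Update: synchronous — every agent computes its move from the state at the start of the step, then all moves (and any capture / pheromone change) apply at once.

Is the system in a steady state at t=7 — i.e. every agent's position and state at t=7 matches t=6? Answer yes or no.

no

t=1: a0@(0,0):A a1@(3,1):B a2@(0,3):B a3@(0,1):B a4@(3,2):B a5@(2,0):B a6@(0,2):A a7@(3,5):B a8@(3,4):B
t=2: a0@(0,4):A a1@(3,1):B a2@(0,5):B a3@(1,0):B a4@(3,2):B a5@(2,0):B a6@(1,1):A a7@(3,5):B a8@(3,4):B
t=3: a0@(0,0):A a1@(3,1):B a2@(0,1):B a3@(1,0):B a4@(3,2):B a5@(2,0):B a6@(0,2):A a7@(3,5):B a8@(3,4):B
t=4: a0@(0,3):A a1@(3,1):B a2@(0,4):B a3@(1,0):B a4@(3,2):B a5@(2,0):B a6@(0,5):A a7@(3,5):B a8@(3,4):B
t=5: a0@(0,0):A a1@(3,1):B a2@(0,1):B a3@(0,2):B a4@(3,2):B a5@(2,0):B a6@(1,1):A a7@(3,5):B a8@(3,4):B
t=6: a0@(0,3):A a1@(3,1):B a2@(0,4):B a3@(0,5):B a4@(3,2):B a5@(2,0):B a6@(1,0):A a7@(3,5):B a8@(3,4):B
t=7: a0@(0,0):A a1@(3,1):B a2@(0,1):B a3@(0,2):B a4@(3,2):B a5@(2,0):B a6@(1,1):A a7@(3,5):B a8@(3,4):B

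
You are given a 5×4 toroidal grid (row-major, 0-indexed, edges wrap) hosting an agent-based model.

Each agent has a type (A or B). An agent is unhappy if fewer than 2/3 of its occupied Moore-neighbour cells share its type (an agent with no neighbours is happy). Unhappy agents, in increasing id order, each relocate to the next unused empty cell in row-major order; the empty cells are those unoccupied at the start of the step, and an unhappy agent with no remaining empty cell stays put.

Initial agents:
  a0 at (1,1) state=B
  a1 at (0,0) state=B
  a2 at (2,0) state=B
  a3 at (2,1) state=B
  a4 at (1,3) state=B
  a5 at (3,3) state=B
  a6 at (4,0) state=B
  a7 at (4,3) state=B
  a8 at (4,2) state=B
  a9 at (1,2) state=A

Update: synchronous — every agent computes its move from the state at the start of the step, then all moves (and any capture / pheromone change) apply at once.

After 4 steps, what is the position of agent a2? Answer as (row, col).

t=1: a0@(1,1):B a1@(0,0):B a2@(2,0):B a3@(2,1):B a4@(1,3):B a5@(3,3):B a6@(4,0):B a7@(4,3):B a8@(4,2):B a9@(0,1):A
t=2: a0@(1,1):B a1@(0,0):B a2@(2,0):B a3@(2,1):B a4@(1,3):B a5@(3,3):B a6@(4,0):B a7@(4,3):B a8@(4,2):B a9@(0,2):A
t=3: a0@(1,1):B a1@(0,0):B a2@(2,0):B a3@(2,1):B a4@(1,3):B a5@(3,3):B a6@(4,0):B a7@(4,3):B a8@(4,2):B a9@(0,1):A
t=4: a0@(1,1):B a1@(0,0):B a2@(2,0):B a3@(2,1):B a4@(1,3):B a5@(3,3):B a6@(4,0):B a7@(4,3):B a8@(4,2):B a9@(0,2):A

(2, 0)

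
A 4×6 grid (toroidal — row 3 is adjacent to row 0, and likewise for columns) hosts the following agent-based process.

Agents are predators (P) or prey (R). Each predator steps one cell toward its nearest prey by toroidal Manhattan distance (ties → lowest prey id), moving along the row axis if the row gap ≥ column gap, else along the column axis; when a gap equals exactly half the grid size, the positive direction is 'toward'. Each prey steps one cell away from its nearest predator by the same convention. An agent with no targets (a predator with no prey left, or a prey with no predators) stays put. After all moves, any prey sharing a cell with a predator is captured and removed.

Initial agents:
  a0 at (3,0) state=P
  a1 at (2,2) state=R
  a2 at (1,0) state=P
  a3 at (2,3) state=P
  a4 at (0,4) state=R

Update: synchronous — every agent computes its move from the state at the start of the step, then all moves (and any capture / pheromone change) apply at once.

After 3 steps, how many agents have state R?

2

t=1: a0@(3,1):P a1@(2,1):R a2@(1,1):P a3@(2,2):P a4@(0,3):R
t=2: a0@(2,1):P a1@(1,1):R a2@(2,1):P a3@(2,1):P a4@(0,4):R
t=3: a0@(1,1):P a1@(0,1):R a2@(1,1):P a3@(1,1):P a4@(0,3):R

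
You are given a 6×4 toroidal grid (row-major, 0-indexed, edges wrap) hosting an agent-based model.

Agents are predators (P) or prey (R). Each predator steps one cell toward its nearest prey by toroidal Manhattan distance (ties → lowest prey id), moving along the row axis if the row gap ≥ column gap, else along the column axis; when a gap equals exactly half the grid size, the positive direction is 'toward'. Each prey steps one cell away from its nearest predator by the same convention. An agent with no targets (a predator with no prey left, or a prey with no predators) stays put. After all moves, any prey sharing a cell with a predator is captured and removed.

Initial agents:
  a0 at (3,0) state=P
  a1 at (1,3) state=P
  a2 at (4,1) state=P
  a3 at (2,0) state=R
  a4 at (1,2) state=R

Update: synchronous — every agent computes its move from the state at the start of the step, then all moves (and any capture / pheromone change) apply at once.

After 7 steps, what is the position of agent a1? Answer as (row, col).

(2, 1)

t=1: a0@(2,0):P a1@(1,2):P a2@(3,1):P a3@(1,0):R a4@(1,1):R
t=2: a0@(1,0):P a1@(1,1):P a2@(2,1):P a3@(0,0):R
t=3: a0@(0,0):P a1@(0,1):P a2@(1,1):P a3@(5,0):R
t=4: a0@(5,0):P a1@(5,1):P a2@(0,1):P a3@(4,0):R
t=5: a0@(4,0):P a1@(4,1):P a2@(5,1):P a3@(3,0):R
t=6: a0@(3,0):P a1@(3,1):P a2@(4,1):P a3@(2,0):R
t=7: a0@(2,0):P a1@(2,1):P a2@(3,1):P a3@(1,0):R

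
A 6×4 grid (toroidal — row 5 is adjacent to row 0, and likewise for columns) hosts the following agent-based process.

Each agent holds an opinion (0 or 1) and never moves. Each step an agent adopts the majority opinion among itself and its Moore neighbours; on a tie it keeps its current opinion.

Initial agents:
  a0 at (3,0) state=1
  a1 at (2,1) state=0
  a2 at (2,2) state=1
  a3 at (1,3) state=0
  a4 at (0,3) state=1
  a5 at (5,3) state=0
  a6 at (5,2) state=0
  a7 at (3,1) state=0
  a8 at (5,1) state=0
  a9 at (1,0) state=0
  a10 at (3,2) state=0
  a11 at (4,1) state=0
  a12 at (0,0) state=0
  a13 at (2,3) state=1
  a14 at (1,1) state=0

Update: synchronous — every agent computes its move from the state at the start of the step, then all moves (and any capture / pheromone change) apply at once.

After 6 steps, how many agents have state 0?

t=1: a0@(3,0):0 a1@(2,1):0 a2@(2,2):0 a3@(1,3):0 a4@(0,3):0 a5@(5,3):0 a6@(5,2):0 a7@(3,1):0 a8@(5,1):0 a9@(1,0):0 a10@(3,2):0 a11@(4,1):0 a12@(0,0):0 a13@(2,3):1 a14@(1,1):0
t=2: a0@(3,0):0 a1@(2,1):0 a2@(2,2):0 a3@(1,3):0 a4@(0,3):0 a5@(5,3):0 a6@(5,2):0 a7@(3,1):0 a8@(5,1):0 a9@(1,0):0 a10@(3,2):0 a11@(4,1):0 a12@(0,0):0 a13@(2,3):0 a14@(1,1):0
t=3: (unchanged — steady state)

15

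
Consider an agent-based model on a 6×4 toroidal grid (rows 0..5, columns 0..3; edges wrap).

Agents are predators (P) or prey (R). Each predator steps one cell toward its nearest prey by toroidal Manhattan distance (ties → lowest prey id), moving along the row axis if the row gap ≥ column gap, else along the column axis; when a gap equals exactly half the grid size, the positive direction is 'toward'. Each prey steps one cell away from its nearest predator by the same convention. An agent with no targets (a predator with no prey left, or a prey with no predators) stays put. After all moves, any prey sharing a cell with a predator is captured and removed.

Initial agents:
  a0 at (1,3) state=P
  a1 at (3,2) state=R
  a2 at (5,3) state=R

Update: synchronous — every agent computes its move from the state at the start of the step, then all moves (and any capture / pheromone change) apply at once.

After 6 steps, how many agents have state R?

2

t=1: a0@(0,3):P a1@(4,2):R a2@(4,3):R
t=2: a0@(5,3):P a1@(3,2):R a2@(3,3):R
t=3: a0@(4,3):P a1@(2,2):R a2@(2,3):R
t=4: a0@(3,3):P a1@(1,2):R a2@(1,3):R
t=5: a0@(2,3):P a1@(0,2):R a2@(0,3):R
t=6: a0@(1,3):P a1@(5,2):R a2@(5,3):R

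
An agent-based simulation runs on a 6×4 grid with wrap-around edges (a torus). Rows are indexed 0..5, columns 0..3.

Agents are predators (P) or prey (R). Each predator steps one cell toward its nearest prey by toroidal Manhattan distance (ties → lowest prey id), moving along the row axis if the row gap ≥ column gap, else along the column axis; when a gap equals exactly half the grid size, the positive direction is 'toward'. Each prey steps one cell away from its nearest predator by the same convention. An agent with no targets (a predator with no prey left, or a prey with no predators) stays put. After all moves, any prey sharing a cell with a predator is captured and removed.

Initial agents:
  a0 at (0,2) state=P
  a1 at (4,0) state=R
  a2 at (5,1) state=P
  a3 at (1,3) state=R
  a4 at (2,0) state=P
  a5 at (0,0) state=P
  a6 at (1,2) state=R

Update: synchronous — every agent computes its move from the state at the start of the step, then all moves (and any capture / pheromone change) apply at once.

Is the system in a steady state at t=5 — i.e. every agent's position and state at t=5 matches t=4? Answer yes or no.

t=1: a0@(1,2):P a2@(4,1):P a3@(2,3):R a4@(3,0):P a5@(5,0):P a6@(2,2):R
t=2: a0@(2,2):P a2@(3,1):P a3@(3,3):R a4@(2,0):P a5@(0,0):P a6@(3,2):R
t=3: a0@(3,2):P a2@(3,2):P a3@(4,3):R a4@(3,0):P a5@(1,0):P a6@(4,2):R
t=4: a0@(4,2):P a2@(4,2):P a3@(5,3):R a4@(4,0):P a5@(2,0):P a6@(5,2):R
t=5: a0@(5,2):P a2@(5,2):P a3@(0,3):R a4@(5,0):P a5@(3,0):P a6@(0,2):R

no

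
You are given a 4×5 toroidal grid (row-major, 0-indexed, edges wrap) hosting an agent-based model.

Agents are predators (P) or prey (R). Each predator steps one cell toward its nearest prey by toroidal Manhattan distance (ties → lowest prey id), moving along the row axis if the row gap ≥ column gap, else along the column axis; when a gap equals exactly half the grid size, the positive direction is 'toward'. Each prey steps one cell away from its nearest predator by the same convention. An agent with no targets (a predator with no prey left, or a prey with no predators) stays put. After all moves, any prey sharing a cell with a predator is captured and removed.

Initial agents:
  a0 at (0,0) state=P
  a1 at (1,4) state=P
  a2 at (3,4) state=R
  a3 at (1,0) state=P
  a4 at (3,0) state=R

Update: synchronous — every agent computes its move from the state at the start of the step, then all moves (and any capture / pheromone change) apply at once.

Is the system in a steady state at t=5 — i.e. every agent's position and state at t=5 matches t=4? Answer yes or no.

yes

t=1: a0@(3,0):P a1@(2,4):P a3@(2,0):P
t=2: (unchanged — steady state)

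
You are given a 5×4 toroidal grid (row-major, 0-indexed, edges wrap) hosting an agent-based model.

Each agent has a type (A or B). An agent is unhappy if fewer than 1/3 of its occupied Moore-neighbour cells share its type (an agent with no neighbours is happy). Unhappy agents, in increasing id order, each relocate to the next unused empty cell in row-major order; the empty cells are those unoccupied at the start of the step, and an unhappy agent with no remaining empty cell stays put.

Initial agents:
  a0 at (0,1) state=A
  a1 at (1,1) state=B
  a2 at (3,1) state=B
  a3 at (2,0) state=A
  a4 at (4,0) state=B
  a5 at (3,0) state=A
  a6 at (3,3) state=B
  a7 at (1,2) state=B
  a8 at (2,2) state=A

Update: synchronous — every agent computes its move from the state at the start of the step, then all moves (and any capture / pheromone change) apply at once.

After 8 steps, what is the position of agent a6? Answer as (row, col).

t=1: a0@(0,0):A a1@(0,2):B a2@(0,3):B a3@(1,0):A a4@(4,0):B a5@(1,3):A a6@(2,1):B a7@(1,2):B a8@(2,3):A
t=2: (unchanged — steady state)

(2, 1)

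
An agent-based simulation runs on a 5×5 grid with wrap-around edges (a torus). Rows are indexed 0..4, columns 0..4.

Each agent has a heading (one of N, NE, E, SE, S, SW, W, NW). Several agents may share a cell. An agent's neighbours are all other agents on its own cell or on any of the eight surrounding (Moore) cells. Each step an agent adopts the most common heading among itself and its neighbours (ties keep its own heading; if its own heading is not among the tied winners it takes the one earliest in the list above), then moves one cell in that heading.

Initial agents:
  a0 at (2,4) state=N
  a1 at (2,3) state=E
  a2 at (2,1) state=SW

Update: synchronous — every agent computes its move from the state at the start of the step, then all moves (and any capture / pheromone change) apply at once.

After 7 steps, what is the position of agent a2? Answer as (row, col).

t=1: a0@(1,4):N a1@(2,4):E a2@(3,0):SW
t=2: a0@(0,4):N a1@(2,0):E a2@(4,4):SW
t=3: a0@(4,4):N a1@(2,1):E a2@(0,3):SW
t=4: a0@(3,4):N a1@(2,2):E a2@(1,2):SW
t=5: a0@(2,4):N a1@(2,3):E a2@(2,1):SW
t=6: a0@(1,4):N a1@(2,4):E a2@(3,0):SW
t=7: a0@(0,4):N a1@(2,0):E a2@(4,4):SW

(4, 4)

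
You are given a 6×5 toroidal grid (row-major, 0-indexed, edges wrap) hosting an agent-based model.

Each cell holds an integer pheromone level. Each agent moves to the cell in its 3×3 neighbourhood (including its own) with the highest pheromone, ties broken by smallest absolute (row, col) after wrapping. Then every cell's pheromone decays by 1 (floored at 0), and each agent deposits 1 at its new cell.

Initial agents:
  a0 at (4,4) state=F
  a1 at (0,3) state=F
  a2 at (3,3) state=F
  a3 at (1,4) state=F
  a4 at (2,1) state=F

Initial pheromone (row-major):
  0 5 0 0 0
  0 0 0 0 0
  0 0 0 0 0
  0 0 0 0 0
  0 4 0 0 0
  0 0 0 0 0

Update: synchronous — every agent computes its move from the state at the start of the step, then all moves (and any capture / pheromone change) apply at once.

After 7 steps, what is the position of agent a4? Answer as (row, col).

t=1: a0@(3,0) a1@(0,2) a2@(2,2) a3@(0,0) a4@(1,0) | pheromone: 1 4 1 0 0 / 1 0 0 0 0 / 0 0 1 0 0 / 1 0 0 0 0 / 0 3 0 0 0 / 0 0 0 0 0
t=2: a0@(4,1) a1@(0,1) a2@(2,2) a3@(0,1) a4@(0,1) | pheromone: 0 6 0 0 0 / 0 0 0 0 0 / 0 0 1 0 0 / 0 0 0 0 0 / 0 3 0 0 0 / 0 0 0 0 0
t=3: a0@(4,1) a1@(0,1) a2@(2,2) a3@(0,1) a4@(0,1) | pheromone: 0 8 0 0 0 / 0 0 0 0 0 / 0 0 1 0 0 / 0 0 0 0 0 / 0 3 0 0 0 / 0 0 0 0 0
t=4: a0@(4,1) a1@(0,1) a2@(2,2) a3@(0,1) a4@(0,1) | pheromone: 0 10 0 0 0 / 0 0 0 0 0 / 0 0 1 0 0 / 0 0 0 0 0 / 0 3 0 0 0 / 0 0 0 0 0
t=5: a0@(4,1) a1@(0,1) a2@(2,2) a3@(0,1) a4@(0,1) | pheromone: 0 12 0 0 0 / 0 0 0 0 0 / 0 0 1 0 0 / 0 0 0 0 0 / 0 3 0 0 0 / 0 0 0 0 0
t=6: a0@(4,1) a1@(0,1) a2@(2,2) a3@(0,1) a4@(0,1) | pheromone: 0 14 0 0 0 / 0 0 0 0 0 / 0 0 1 0 0 / 0 0 0 0 0 / 0 3 0 0 0 / 0 0 0 0 0
t=7: a0@(4,1) a1@(0,1) a2@(2,2) a3@(0,1) a4@(0,1) | pheromone: 0 16 0 0 0 / 0 0 0 0 0 / 0 0 1 0 0 / 0 0 0 0 0 / 0 3 0 0 0 / 0 0 0 0 0

(0, 1)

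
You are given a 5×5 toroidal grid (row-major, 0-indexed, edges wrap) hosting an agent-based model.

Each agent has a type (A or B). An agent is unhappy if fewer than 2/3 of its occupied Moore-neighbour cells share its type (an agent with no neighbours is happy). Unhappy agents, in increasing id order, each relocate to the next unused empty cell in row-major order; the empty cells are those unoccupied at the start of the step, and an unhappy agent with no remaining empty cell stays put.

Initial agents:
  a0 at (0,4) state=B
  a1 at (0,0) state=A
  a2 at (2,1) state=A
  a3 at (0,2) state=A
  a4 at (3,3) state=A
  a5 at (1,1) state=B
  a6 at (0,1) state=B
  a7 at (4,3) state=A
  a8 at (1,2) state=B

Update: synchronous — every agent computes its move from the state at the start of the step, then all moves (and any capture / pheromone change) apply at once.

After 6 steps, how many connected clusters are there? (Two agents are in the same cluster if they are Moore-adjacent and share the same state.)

5

t=1: a0@(0,3):B a1@(1,0):A a2@(1,3):A a3@(1,4):A a4@(3,3):A a5@(2,0):B a6@(2,2):B a7@(4,3):A a8@(2,3):B
t=2: a0@(0,0):B a1@(0,1):A a2@(0,2):A a3@(0,4):A a4@(1,1):A a5@(1,2):B a6@(2,1):B a7@(2,4):A a8@(3,0):B
t=3: a0@(0,3):B a1@(1,0):A a2@(0,2):A a3@(1,3):A a4@(1,4):A a5@(2,0):B a6@(2,1):B a7@(2,2):A a8@(2,3):B
t=4: a0@(0,0):B a1@(0,1):A a2@(0,4):A a3@(1,1):A a4@(1,2):A a5@(2,4):B a6@(3,0):B a7@(3,1):A a8@(3,2):B
t=5: a0@(0,2):B a1@(0,1):A a2@(0,3):A a3@(1,1):A a4@(1,2):A a5@(2,4):B a6@(1,0):B a7@(1,3):A a8@(1,4):B
t=6: a0@(0,0):B a1@(0,4):A a2@(2,0):A a3@(2,1):A a4@(1,2):A a5@(2,4):B a6@(2,2):B a7@(2,3):A a8@(3,0):B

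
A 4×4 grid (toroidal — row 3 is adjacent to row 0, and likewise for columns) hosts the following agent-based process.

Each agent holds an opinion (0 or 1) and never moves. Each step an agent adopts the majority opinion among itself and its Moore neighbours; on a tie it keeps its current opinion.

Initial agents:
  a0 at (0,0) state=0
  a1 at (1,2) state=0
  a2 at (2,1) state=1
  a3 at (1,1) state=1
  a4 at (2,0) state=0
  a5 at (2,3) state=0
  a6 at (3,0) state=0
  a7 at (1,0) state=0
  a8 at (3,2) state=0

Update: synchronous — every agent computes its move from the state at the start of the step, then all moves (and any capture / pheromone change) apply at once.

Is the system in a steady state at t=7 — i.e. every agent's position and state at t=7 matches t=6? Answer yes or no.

yes

t=1: a0@(0,0):0 a1@(1,2):0 a2@(2,1):0 a3@(1,1):0 a4@(2,0):0 a5@(2,3):0 a6@(3,0):0 a7@(1,0):0 a8@(3,2):0
t=2: (unchanged — steady state)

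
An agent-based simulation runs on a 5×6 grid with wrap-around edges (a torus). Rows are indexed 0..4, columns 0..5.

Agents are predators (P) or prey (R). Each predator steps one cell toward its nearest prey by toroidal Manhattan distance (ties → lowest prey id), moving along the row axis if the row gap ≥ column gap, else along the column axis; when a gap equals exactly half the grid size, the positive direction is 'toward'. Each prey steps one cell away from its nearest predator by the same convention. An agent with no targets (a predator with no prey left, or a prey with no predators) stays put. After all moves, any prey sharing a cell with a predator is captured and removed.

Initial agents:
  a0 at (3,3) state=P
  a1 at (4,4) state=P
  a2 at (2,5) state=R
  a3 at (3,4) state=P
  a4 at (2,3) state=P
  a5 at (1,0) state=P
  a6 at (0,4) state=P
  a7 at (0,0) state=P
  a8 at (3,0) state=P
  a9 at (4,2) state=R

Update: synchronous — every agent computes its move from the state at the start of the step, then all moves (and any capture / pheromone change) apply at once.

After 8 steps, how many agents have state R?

1

t=1: a0@(4,3):P a1@(4,3):P a2@(1,5):R a3@(2,4):P a4@(2,4):P a5@(2,0):P a6@(1,4):P a7@(1,0):P a8@(2,0):P a9@(0,2):R
t=2: a0@(0,3):P a1@(0,3):P a3@(1,4):P a4@(1,4):P a5@(1,0):P a6@(1,5):P a7@(1,5):P a8@(1,0):P a9@(1,2):R
t=3: a0@(1,3):P a1@(1,3):P a3@(1,3):P a4@(1,3):P a5@(1,1):P a6@(1,0):P a7@(1,0):P a8@(1,1):P a9@(2,2):R
t=4: a0@(2,3):P a1@(2,3):P a3@(2,3):P a4@(2,3):P a5@(2,1):P a6@(1,1):P a7@(1,1):P a8@(2,1):P a9@(3,2):R
t=5: a0@(3,3):P a1@(3,3):P a3@(3,3):P a4@(3,3):P a5@(3,1):P a6@(2,1):P a7@(2,1):P a8@(3,1):P a9@(4,2):R
t=6: a0@(4,3):P a1@(4,3):P a3@(4,3):P a4@(4,3):P a5@(4,1):P a6@(3,1):P a7@(3,1):P a8@(4,1):P a9@(0,2):R
t=7: a0@(0,3):P a1@(0,3):P a3@(0,3):P a4@(0,3):P a5@(0,1):P a6@(4,1):P a7@(4,1):P a8@(0,1):P a9@(1,2):R
t=8: a0@(1,3):P a1@(1,3):P a3@(1,3):P a4@(1,3):P a5@(1,1):P a6@(0,1):P a7@(0,1):P a8@(1,1):P a9@(2,2):R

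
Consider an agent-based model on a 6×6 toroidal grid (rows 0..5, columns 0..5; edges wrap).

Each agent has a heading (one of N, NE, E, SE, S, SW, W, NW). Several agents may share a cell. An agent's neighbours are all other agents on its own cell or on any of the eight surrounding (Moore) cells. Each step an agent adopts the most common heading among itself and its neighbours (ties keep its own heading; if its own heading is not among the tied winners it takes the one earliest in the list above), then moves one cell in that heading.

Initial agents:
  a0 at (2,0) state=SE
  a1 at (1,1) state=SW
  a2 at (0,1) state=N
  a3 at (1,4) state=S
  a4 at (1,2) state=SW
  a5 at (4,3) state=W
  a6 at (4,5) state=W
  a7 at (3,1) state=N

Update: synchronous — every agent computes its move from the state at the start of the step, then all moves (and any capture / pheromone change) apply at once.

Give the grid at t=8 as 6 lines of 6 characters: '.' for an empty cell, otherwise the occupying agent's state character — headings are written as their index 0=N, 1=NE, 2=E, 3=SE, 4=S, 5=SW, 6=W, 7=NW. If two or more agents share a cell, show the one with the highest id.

......
......
.....5
5...55
55.6..
......

t=1: a0@(3,1):SE a1@(2,0):SW a2@(1,0):SW a3@(2,4):S a4@(2,1):SW a5@(4,2):W a6@(4,4):W a7@(2,1):N
t=2: a0@(4,0):SW a1@(3,5):SW a2@(2,5):SW a3@(3,4):S a4@(3,0):SW a5@(4,1):W a6@(4,3):W a7@(3,0):SW
t=3: a0@(5,5):SW a1@(4,4):SW a2@(3,4):SW a3@(4,3):SW a4@(4,5):SW a5@(5,0):SW a6@(4,2):W a7@(4,5):SW
t=4: a0@(0,4):SW a1@(5,3):SW a2@(4,3):SW a3@(5,2):SW a4@(5,4):SW a5@(0,5):SW a6@(4,1):W a7@(5,4):SW
t=5: a0@(1,3):SW a1@(0,2):SW a2@(5,2):SW a3@(0,1):SW a4@(0,3):SW a5@(1,4):SW a6@(4,0):W a7@(0,3):SW
t=6: a0@(2,2):SW a1@(1,1):SW a2@(0,1):SW a3@(1,0):SW a4@(1,2):SW a5@(2,3):SW a6@(4,5):W a7@(1,2):SW
t=7: a0@(3,1):SW a1@(2,0):SW a2@(1,0):SW a3@(2,5):SW a4@(2,1):SW a5@(3,2):SW a6@(4,4):W a7@(2,1):SW
t=8: a0@(4,0):SW a1@(3,5):SW a2@(2,5):SW a3@(3,4):SW a4@(3,0):SW a5@(4,1):SW a6@(4,3):W a7@(3,0):SW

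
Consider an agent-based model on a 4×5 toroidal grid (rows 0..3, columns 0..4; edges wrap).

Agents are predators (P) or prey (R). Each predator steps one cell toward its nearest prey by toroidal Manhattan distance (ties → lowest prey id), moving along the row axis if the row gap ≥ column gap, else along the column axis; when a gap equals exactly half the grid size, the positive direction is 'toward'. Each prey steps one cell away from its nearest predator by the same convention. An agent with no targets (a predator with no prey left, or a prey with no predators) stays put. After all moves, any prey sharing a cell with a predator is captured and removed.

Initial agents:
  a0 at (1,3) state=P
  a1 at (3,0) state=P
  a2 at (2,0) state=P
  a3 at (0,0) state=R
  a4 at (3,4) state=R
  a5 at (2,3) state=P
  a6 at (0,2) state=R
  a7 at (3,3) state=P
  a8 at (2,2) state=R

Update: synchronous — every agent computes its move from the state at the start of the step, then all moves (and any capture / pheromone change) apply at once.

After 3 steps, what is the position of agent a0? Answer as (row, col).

t=1: a0@(0,3):P a1@(0,0):P a2@(3,0):P a3@(1,0):R a4@(3,3):R a5@(2,2):P a6@(3,2):R a7@(3,4):P a8@(2,1):R
t=2: a0@(3,3):P a1@(1,0):P a2@(0,0):P a3@(2,0):R a4@(2,3):R a5@(3,2):P a6@(0,2):R a7@(3,3):P a8@(2,0):R
t=3: a0@(2,3):P a1@(2,0):P a2@(1,0):P a3@(3,0):R a4@(1,3):R a5@(0,2):P a6@(1,2):R a7@(2,3):P a8@(3,0):R

(2, 3)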